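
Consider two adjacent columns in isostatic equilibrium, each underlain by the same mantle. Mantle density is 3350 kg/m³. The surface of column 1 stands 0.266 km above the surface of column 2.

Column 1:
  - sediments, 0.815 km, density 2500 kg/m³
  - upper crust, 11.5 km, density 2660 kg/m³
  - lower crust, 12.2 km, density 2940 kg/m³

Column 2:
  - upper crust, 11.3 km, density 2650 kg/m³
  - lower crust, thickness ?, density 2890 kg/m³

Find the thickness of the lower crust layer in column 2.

Take the compensation level at the base of the deeper column (depth z_c below the surface of column 1) and equate Σ ρ_i t_i down to z_c; mantle fills any gap and the z_c terms cancel.
Column 1: 0.815×2500 + 11.5×2660 + 12.2×2940 + (z_c − 24.515)×3350
Column 2: 0.266×0 + 11.3×2650 + x×2890 + (z_c − 0.266 − 11.3 − x)×3350
The z_c×3350 term appears on both sides and cancels. Collect the known terms of each column as K = Σ(ρt)_known − 3350 × (depth of known layers): K_1 = 68495.5 − 3350×24.515 = −13629.75; K_2 = 29945 − 3350×(0.266 + 11.3) = −8801.1.
Balance: K_1 = K_2 − x×(3350 − 2890), so x = (K_2 − K_1)/(3350 − 2890) = 4828.65/460 = 10.5 km.

10.5 km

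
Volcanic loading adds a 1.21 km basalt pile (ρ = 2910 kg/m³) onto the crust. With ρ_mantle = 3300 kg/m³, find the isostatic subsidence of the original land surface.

Subaerial loading: s = t ρ_load / ρ_m.
s = 1.21 km × 2910/3300 = 1.07 km.

1.07 km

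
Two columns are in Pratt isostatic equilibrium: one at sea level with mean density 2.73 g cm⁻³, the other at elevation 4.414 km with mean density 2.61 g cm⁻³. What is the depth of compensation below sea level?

ρ_ref D = ρ (D + h) → D (ρ_ref − ρ) = ρ h.
D = ρ h/(ρ_ref − ρ) = 2.61 × 4.414 km/(2.73 − 2.61) = 96 km.

96 km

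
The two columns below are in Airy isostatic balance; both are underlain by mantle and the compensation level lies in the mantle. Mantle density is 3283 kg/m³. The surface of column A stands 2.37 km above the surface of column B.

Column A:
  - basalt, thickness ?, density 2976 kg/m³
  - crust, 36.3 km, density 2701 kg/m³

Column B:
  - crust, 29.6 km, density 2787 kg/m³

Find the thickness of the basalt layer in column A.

4.35 km

Take the compensation level at the base of the deeper column (depth z_c below the surface of column A) and equate Σ ρ_i t_i down to z_c; mantle fills any gap and the z_c terms cancel.
Column A: x×2976 + 36.3×2701 + (z_c − 36.3 − x)×3283
Column B: 2.37×0 + 29.6×2787 + (z_c − 2.37 − 29.6)×3283
The z_c×3283 term appears on both sides and cancels. Collect the known terms of each column as K = Σ(ρt)_known − 3283 × (depth of known layers): K_A = 98046.3 − 3283×36.3 = −21126.6; K_B = 82495.2 − 3283×(2.37 + 29.6) = −22462.31.
Balance: K_A − x×(3283 − 2976) = K_B, so x = (K_A − K_B)/(3283 − 2976) = 1335.71/307 = 4.35 km.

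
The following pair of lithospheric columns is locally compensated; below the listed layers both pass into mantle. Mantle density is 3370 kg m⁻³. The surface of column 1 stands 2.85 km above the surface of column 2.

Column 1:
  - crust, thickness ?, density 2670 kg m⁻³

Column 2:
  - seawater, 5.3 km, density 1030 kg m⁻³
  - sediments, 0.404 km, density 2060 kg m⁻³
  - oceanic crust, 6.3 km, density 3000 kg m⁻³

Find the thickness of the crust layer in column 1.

35.5 km

Take the compensation level at the base of the deeper column (depth z_c below the surface of column 1) and equate Σ ρ_i t_i down to z_c; mantle fills any gap and the z_c terms cancel.
Column 1: x×2670 + (z_c − 0 − x)×3370
Column 2: 2.85×0 + 5.3×1030 + 0.404×2060 + 6.3×3000 + (z_c − 2.85 − 12.004)×3370
The z_c×3370 term appears on both sides and cancels. Collect the known terms of each column as K = Σ(ρt)_known − 3370 × (depth of known layers): K_1 = 0 − 3370×0 = 0; K_2 = 25191.24 − 3370×(2.85 + 12.004) = −24866.74.
Balance: K_1 − x×(3370 − 2670) = K_2, so x = (K_1 − K_2)/(3370 − 2670) = 24866.7/700 = 35.5 km.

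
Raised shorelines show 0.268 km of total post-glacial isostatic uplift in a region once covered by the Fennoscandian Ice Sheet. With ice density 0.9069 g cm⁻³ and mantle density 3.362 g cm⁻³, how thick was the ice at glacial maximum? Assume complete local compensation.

0.994 km

u = t ρ_ice/ρ_m → t = u ρ_m/ρ_ice = 0.268 km × 3.362/0.9069 = 0.994 km.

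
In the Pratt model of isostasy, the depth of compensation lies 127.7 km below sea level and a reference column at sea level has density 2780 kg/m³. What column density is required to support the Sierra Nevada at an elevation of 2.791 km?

Pratt balance: ρ_ref D = ρ (D + h).
ρ = ρ_ref D/(D + h) = 2780 × 127.7 km/(127.7 km + 2.791 km) = 2720 kg/m³.

2720 kg/m³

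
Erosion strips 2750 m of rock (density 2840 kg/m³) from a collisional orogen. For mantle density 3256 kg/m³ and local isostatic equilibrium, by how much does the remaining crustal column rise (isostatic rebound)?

2400 m

Unloading: uplift u = e ρ_c/ρ_m = 2750 m × 2840/3256 = 2400 m.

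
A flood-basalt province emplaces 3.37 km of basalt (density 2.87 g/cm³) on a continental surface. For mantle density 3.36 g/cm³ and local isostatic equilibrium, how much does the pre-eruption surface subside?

2.88 km

Subaerial loading: s = t ρ_load / ρ_m.
s = 3.37 km × 2.87/3.36 = 2.88 km.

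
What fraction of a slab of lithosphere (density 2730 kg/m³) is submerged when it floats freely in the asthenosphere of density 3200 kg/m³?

0.853

Submerged fraction = ρ_obj/ρ_fluid = 2730/3200 = 0.853.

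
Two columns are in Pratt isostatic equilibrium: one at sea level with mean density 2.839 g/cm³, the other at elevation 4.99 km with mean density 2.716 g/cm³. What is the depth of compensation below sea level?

110 km

ρ_ref D = ρ (D + h) → D (ρ_ref − ρ) = ρ h.
D = ρ h/(ρ_ref − ρ) = 2.716 × 4.99 km/(2.839 − 2.716) = 110 km.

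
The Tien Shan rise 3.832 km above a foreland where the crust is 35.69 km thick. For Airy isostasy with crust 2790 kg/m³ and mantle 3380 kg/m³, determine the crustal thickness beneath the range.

Root depth r = h ρ_c / (ρ_m − ρ_c) = 3.832 km × 2790 / 590 = 18.12 km.
Total thickness = T + h + r = 35.69 km + 3.832 km + 18.12 km = 57.6 km.

57.6 km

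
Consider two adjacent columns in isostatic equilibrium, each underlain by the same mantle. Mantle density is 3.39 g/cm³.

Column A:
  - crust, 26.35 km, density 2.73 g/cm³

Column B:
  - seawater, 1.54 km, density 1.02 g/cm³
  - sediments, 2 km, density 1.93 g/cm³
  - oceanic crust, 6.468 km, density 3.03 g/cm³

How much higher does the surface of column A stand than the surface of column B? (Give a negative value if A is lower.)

For any compensation level in the mantle, the mantle terms cancel and isostasy reduces to e = (Σt_A − Σt_B) − (Σ(ρt)_A − Σ(ρt)_B) / ρ_m.
Σt_A = 26.35 km; Σt_B = 10.008 km; Σ(ρt)_A = 71.9355; Σ(ρt)_B = 25.02884 (in km·g/cm³).
e = (26.35 − 10.008) − (71.9355 − 25.02884) / 3.39 = 2.51 km.

2.51 km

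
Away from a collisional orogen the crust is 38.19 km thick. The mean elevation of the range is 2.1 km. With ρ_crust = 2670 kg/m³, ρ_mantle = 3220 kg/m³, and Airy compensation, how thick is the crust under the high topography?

50.5 km

Root depth r = h ρ_c / (ρ_m − ρ_c) = 2.1 km × 2670 / 550 = 10.19 km.
Total thickness = T + h + r = 38.19 km + 2.1 km + 10.19 km = 50.5 km.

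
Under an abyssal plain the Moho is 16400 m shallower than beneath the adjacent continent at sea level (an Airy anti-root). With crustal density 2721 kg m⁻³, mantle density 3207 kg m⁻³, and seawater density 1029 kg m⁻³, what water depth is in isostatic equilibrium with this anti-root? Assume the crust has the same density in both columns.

4710 m

Replacing a thickness d of crust by seawater at the top must be balanced by replacing crust with mantle at the base: d (ρ_c − ρ_w) = a (ρ_m − ρ_c).
d = a (ρ_m − ρ_c)/(ρ_c − ρ_w) = 16400 m × 486/1692 = 4710 m.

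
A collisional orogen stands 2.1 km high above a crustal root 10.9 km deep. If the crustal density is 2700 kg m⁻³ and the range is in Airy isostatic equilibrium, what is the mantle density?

3220 kg m⁻³

Airy balance: ρ_c h = (ρ_m − ρ_c) r → ρ_m = ρ_c (1 + h/r).
ρ_m = 2700 × (1 + 2.1 km/10.9 km) = 3220 kg m⁻³.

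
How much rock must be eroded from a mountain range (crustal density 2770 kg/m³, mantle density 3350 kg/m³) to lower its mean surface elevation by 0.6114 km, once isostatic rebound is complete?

Net drop Δ = e − u = e − e ρ_c/ρ_m = e (ρ_m − ρ_c)/ρ_m.
e = Δ ρ_m/(ρ_m − ρ_c) = 0.6114 km × 3350/580 = 3.53 km.

3.53 km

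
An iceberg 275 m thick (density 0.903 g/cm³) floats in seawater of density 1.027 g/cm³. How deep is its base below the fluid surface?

242 m

Draft d = t ρ_obj/ρ_fluid = 275 m × 0.903/1.027 = 242 m.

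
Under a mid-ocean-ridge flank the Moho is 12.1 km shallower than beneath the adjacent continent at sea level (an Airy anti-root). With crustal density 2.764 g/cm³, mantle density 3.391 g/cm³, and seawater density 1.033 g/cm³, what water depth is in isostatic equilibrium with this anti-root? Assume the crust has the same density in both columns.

4.38 km

Replacing a thickness d of crust by seawater at the top must be balanced by replacing crust with mantle at the base: d (ρ_c − ρ_w) = a (ρ_m − ρ_c).
d = a (ρ_m − ρ_c)/(ρ_c − ρ_w) = 12.1 km × 0.627/1.731 = 4.38 km.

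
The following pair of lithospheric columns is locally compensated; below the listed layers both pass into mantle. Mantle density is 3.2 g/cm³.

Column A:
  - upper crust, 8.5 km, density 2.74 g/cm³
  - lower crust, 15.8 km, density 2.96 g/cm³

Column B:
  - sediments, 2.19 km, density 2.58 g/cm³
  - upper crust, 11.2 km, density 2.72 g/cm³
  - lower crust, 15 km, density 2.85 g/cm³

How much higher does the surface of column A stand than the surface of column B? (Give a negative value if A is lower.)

For any compensation level in the mantle, the mantle terms cancel and isostasy reduces to e = (Σt_A − Σt_B) − (Σ(ρt)_A − Σ(ρt)_B) / ρ_m.
Σt_A = 24.3 km; Σt_B = 28.39 km; Σ(ρt)_A = 70.058; Σ(ρt)_B = 78.8642 (in km·g/cm³).
e = (24.3 − 28.39) − (70.058 − 78.8642) / 3.2 = −1.34 km.

−1.34 km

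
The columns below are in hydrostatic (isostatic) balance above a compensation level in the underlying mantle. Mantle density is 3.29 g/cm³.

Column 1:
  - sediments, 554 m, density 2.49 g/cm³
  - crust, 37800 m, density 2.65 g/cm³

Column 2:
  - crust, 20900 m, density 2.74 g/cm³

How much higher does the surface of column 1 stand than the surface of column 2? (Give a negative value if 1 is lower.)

3990 m

For any compensation level in the mantle, the mantle terms cancel and isostasy reduces to e = (Σt_1 − Σt_2) − (Σ(ρt)_1 − Σ(ρt)_2) / ρ_m.
Σt_1 = 38354 m; Σt_2 = 20900 m; Σ(ρt)_1 = 101549.46; Σ(ρt)_2 = 57266 (in m·g/cm³).
e = (38354 − 20900) − (101549.46 − 57266) / 3.29 = 3990 m.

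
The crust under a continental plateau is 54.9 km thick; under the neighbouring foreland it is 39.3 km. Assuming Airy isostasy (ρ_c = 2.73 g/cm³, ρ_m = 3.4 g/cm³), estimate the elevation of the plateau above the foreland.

3.07 km

Excess crust Δ = 54.9 km − 39.3 km = 15.6 km, split between elevation h and root r with h + r = Δ.
Airy balance ρ_c h = (ρ_m − ρ_c) r gives r = h ρ_c/(ρ_m − ρ_c), so h (1 + ρ_c/(ρ_m − ρ_c)) = Δ, i.e. h = Δ (ρ_m − ρ_c)/ρ_m.
h = 15.6 km × 0.67/3.4 = 3.07 km.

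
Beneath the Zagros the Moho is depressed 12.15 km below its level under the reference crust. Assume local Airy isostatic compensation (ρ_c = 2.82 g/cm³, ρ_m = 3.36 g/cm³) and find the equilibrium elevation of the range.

2.33 km

In Airy isostatic equilibrium: ρ_c h = (ρ_m − ρ_c) r.
h = r (ρ_m − ρ_c) / ρ_c = 12.15 km × (3.36 − 2.82) / 2.82 = 2.33 km.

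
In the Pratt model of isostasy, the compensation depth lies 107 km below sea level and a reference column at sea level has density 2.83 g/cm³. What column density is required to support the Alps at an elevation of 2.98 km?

2.75 g/cm³

Pratt balance: ρ_ref D = ρ (D + h).
ρ = ρ_ref D/(D + h) = 2.83 × 107 km/(107 km + 2.98 km) = 2.75 g/cm³.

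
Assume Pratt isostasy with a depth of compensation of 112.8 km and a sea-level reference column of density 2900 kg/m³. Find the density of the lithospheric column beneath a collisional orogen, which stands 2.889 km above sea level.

Pratt balance: ρ_ref D = ρ (D + h).
ρ = ρ_ref D/(D + h) = 2900 × 112.8 km/(112.8 km + 2.889 km) = 2830 kg/m³.

2830 kg/m³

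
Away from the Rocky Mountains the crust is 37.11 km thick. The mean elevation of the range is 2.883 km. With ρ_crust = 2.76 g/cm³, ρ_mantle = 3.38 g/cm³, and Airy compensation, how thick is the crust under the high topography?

52.8 km

Root depth r = h ρ_c / (ρ_m − ρ_c) = 2.883 km × 2.76 / 0.62 = 12.83 km.
Total thickness = T + h + r = 37.11 km + 2.883 km + 12.83 km = 52.8 km.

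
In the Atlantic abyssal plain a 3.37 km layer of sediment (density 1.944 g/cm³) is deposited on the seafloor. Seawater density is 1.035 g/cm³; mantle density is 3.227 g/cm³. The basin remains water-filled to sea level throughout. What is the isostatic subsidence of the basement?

1.4 km

Submarine loading: the sediment displaces seawater, and the subsidence is in turn flooded, so s (ρ_m − ρ_w) = t (ρ_sed − ρ_w).
s = 3.37 km × (1.944 − 1.035) / (3.227 − 1.035) = 1.4 km.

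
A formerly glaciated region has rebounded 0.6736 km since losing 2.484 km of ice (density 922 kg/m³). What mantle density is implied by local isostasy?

ρ_m = ρ_ice t / u = 922 × 2.484 km/0.6736 km = 3400 kg/m³.

3400 kg/m³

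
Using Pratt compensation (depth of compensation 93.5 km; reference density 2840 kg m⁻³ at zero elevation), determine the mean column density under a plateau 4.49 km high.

2710 kg m⁻³

Pratt balance: ρ_ref D = ρ (D + h).
ρ = ρ_ref D/(D + h) = 2840 × 93.5 km/(93.5 km + 4.49 km) = 2710 kg m⁻³.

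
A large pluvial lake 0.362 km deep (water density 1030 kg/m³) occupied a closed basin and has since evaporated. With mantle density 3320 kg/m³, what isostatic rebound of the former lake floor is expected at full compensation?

0.112 km

u = d ρ_w/ρ_m = 0.362 km × 1030/3320 = 0.112 km.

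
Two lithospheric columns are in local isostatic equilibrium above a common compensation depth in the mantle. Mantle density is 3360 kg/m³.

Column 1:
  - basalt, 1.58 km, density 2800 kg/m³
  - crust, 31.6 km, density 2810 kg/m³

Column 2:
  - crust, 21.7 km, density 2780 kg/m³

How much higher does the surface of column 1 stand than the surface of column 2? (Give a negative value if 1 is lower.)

1.69 km

For any compensation level in the mantle, the mantle terms cancel and isostasy reduces to e = (Σt_1 − Σt_2) − (Σ(ρt)_1 − Σ(ρt)_2) / ρ_m.
Σt_1 = 33.18 km; Σt_2 = 21.7 km; Σ(ρt)_1 = 93220; Σ(ρt)_2 = 60326 (in km·kg/m³).
e = (33.18 − 21.7) − (93220 − 60326) / 3360 = 1.69 km.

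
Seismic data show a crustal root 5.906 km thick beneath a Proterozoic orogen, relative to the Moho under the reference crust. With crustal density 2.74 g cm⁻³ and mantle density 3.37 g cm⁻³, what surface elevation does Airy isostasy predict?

Balancing pressure at the compensation depth: ρ_c h = (ρ_m − ρ_c) r.
h = r (ρ_m − ρ_c) / ρ_c = 5.906 km × (3.37 − 2.74) / 2.74 = 1.36 km.

1.36 km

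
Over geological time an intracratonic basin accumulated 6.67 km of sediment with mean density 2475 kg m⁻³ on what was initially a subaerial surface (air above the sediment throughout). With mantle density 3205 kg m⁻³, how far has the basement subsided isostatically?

5.15 km

Subaerial load: s = t ρ_sed / ρ_m = 6.67 km × 2475/3205 = 5.15 km.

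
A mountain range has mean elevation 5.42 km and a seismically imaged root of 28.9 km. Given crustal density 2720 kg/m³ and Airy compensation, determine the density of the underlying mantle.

Airy balance: ρ_c h = (ρ_m − ρ_c) r → ρ_m = ρ_c (1 + h/r).
ρ_m = 2720 × (1 + 5.42 km/28.9 km) = 3230 kg/m³.

3230 kg/m³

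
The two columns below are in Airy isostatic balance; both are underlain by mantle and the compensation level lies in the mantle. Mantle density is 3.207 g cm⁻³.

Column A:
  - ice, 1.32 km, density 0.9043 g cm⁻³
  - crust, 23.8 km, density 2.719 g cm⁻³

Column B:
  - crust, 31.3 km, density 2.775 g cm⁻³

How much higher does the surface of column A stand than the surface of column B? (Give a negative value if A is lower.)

0.353 km

For any compensation level in the mantle, the mantle terms cancel and isostasy reduces to e = (Σt_A − Σt_B) − (Σ(ρt)_A − Σ(ρt)_B) / ρ_m.
Σt_A = 25.12 km; Σt_B = 31.3 km; Σ(ρt)_A = 65.905876; Σ(ρt)_B = 86.8575 (in km·g cm⁻³).
e = (25.12 − 31.3) − (65.905876 − 86.8575) / 3.207 = 0.353 km.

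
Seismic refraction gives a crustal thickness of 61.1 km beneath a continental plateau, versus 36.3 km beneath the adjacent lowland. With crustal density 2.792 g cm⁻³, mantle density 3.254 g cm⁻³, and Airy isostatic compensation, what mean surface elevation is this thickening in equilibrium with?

3.52 km

Excess crust Δ = 61.1 km − 36.3 km = 24.8 km, split between elevation h and root r with h + r = Δ.
Airy balance ρ_c h = (ρ_m − ρ_c) r gives r = h ρ_c/(ρ_m − ρ_c), so h (1 + ρ_c/(ρ_m − ρ_c)) = Δ, i.e. h = Δ (ρ_m − ρ_c)/ρ_m.
h = 24.8 km × 0.462/3.254 = 3.52 km.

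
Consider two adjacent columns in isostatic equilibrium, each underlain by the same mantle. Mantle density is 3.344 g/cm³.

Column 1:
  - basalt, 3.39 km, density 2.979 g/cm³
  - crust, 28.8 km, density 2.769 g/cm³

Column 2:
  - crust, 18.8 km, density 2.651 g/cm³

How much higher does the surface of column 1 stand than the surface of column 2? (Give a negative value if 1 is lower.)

1.43 km

For any compensation level in the mantle, the mantle terms cancel and isostasy reduces to e = (Σt_1 − Σt_2) − (Σ(ρt)_1 − Σ(ρt)_2) / ρ_m.
Σt_1 = 32.19 km; Σt_2 = 18.8 km; Σ(ρt)_1 = 89.84601; Σ(ρt)_2 = 49.8388 (in km·g/cm³).
e = (32.19 − 18.8) − (89.84601 − 49.8388) / 3.344 = 1.43 km.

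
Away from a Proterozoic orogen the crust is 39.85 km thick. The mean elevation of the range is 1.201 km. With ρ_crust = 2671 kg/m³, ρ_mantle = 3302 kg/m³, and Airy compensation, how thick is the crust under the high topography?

Root depth r = h ρ_c / (ρ_m − ρ_c) = 1.201 km × 2671 / 631 = 5.084 km.
Total thickness = T + h + r = 39.85 km + 1.201 km + 5.084 km = 46.1 km.

46.1 km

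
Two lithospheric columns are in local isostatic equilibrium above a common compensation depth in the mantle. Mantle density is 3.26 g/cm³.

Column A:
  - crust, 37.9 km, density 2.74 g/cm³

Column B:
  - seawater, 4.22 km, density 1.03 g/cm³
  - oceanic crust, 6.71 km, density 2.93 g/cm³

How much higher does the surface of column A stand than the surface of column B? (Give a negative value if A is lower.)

For any compensation level in the mantle, the mantle terms cancel and isostasy reduces to e = (Σt_A − Σt_B) − (Σ(ρt)_A − Σ(ρt)_B) / ρ_m.
Σt_A = 37.9 km; Σt_B = 10.93 km; Σ(ρt)_A = 103.846; Σ(ρt)_B = 24.0069 (in km·g/cm³).
e = (37.9 − 10.93) − (103.846 − 24.0069) / 3.26 = 2.48 km.

2.48 km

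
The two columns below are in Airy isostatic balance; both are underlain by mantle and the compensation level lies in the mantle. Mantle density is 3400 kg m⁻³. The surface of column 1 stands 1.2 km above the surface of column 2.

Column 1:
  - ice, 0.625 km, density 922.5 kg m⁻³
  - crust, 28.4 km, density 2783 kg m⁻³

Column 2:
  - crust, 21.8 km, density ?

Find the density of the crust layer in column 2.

Take the compensation level at the base of the deeper column (depth z_c below the surface of column 1) and equate Σ ρ_i t_i down to z_c; mantle fills any gap and the z_c terms cancel.
Column 1: 0.625×922.5 + 28.4×2783 + (z_c − 29.025)×3400
Column 2: 1.2×0 + 21.8×ρ + (z_c − 1.2 − 21.8)×3400
The z_c×3400 term appears on both sides and cancels. Collect the known terms of each column as K = Σ(ρt)_known − 3400 × (depth of known layers): K_1 = 79613.7625 − 3400×29.025 = −19071.2375; K_2 = 0 − 3400×(1.2 + 21.8) = −78200.
Balance: K_1 = K_2 + 21.8×ρ, so ρ = (K_1 − K_2)/21.8 = 59128.8/21.8 = 2710 kg m⁻³.

2710 kg m⁻³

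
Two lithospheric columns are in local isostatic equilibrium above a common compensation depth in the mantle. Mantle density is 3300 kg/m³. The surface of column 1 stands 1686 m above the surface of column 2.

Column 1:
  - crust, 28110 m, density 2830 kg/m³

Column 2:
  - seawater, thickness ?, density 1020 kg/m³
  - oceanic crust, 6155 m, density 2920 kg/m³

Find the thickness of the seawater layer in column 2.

2330 m

Take the compensation level at the base of the deeper column (depth z_c below the surface of column 1) and equate Σ ρ_i t_i down to z_c; mantle fills any gap and the z_c terms cancel.
Column 1: 28110×2830 + (z_c − 28110)×3300
Column 2: 1686×0 + x×1020 + 6155×2920 + (z_c − 1686 − 6155 − x)×3300
The z_c×3300 term appears on both sides and cancels. Collect the known terms of each column as K = Σ(ρt)_known − 3300 × (depth of known layers): K_1 = 79551300 − 3300×28110 = −13211700; K_2 = 17972600 − 3300×(1686 + 6155) = −7902700.
Balance: K_1 = K_2 − x×(3300 − 1020), so x = (K_2 − K_1)/(3300 − 1020) = 5309000/2280 = 2330 m.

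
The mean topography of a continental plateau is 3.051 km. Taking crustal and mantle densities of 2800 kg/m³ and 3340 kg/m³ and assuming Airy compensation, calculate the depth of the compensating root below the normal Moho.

15.8 km

By Archimedes' principle applied to the lithosphere: the weight of the topography is balanced by the buoyancy of the root, ρ_c h = (ρ_m − ρ_c) r.
r = h · ρ_c / (ρ_m − ρ_c) = 3.051 km × 2800 / (3340 − 2800) = 15.8 km.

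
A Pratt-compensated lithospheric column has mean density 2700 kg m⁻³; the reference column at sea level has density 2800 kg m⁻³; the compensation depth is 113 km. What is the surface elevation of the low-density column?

4.19 km

ρ_ref D = ρ (D + h) → h = D (ρ_ref − ρ)/ρ.
h = 113 km × (2800 − 2700)/2700 = 4.19 km.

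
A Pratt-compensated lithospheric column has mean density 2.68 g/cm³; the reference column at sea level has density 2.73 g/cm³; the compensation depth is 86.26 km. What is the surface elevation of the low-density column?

ρ_ref D = ρ (D + h) → h = D (ρ_ref − ρ)/ρ.
h = 86.26 km × (2.73 − 2.68)/2.68 = 1.61 km.

1.61 km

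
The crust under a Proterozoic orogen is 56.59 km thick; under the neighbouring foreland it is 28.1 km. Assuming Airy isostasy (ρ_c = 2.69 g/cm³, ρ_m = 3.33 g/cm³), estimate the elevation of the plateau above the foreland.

Excess crust Δ = 56.59 km − 28.1 km = 28.49 km, split between elevation h and root r with h + r = Δ.
Airy balance ρ_c h = (ρ_m − ρ_c) r gives r = h ρ_c/(ρ_m − ρ_c), so h (1 + ρ_c/(ρ_m − ρ_c)) = Δ, i.e. h = Δ (ρ_m − ρ_c)/ρ_m.
h = 28.49 km × 0.64/3.33 = 5.48 km.

5.48 km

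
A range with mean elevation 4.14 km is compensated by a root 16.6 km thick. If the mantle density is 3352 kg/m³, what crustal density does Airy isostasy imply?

2680 kg/m³

ρ_c h = (ρ_m − ρ_c) r → ρ_c (h + r) = ρ_m r → ρ_c = ρ_m r / (h + r).
ρ_c = 3352 × 16.6 km / (4.14 km + 16.6 km) = 2680 kg/m³.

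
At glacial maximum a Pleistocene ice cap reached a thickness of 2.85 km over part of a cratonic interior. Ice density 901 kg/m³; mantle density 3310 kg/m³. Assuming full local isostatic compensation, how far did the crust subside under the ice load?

0.776 km

Equating mass per unit area of the two columns: the ice load ρ_ice t is balanced by mantle displaced below, ρ_m s.
s = t ρ_ice / ρ_m = 2.85 km × 901/3310 = 0.776 km.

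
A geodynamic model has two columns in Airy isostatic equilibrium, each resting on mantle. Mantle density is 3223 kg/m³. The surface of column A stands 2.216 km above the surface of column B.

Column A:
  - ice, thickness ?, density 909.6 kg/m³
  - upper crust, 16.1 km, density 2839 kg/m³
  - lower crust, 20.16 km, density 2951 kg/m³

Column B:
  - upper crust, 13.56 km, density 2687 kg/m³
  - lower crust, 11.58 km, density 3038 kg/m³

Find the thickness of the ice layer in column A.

2.11 km

Take the compensation level at the base of the deeper column (depth z_c below the surface of column A) and equate Σ ρ_i t_i down to z_c; mantle fills any gap and the z_c terms cancel.
Column A: x×909.6 + 16.1×2839 + 20.16×2951 + (z_c − 36.26 − x)×3223
Column B: 2.216×0 + 13.56×2687 + 11.58×3038 + (z_c − 2.216 − 25.14)×3223
The z_c×3223 term appears on both sides and cancels. Collect the known terms of each column as K = Σ(ρt)_known − 3223 × (depth of known layers): K_A = 105200.06 − 3223×36.26 = −11665.92; K_B = 71615.76 − 3223×(2.216 + 25.14) = −16552.628.
Balance: K_A − x×(3223 − 909.6) = K_B, so x = (K_A − K_B)/(3223 − 909.6) = 4886.71/2313.4 = 2.11 km.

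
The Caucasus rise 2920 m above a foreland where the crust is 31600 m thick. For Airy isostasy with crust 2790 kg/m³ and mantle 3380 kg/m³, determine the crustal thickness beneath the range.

Root depth r = h ρ_c / (ρ_m − ρ_c) = 2920 m × 2790 / 590 = 13810 m.
Total thickness = T + h + r = 31600 m + 2920 m + 13810 m = 48300 m.

48300 m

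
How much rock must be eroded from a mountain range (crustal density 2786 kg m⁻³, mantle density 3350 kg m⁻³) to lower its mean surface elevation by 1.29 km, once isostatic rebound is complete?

7.66 km

Net drop Δ = e − u = e − e ρ_c/ρ_m = e (ρ_m − ρ_c)/ρ_m.
e = Δ ρ_m/(ρ_m − ρ_c) = 1.29 km × 3350/564 = 7.66 km.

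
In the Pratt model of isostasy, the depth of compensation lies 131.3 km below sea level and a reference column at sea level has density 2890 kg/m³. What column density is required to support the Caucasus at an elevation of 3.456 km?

2820 kg/m³

Pratt balance: ρ_ref D = ρ (D + h).
ρ = ρ_ref D/(D + h) = 2890 × 131.3 km/(131.3 km + 3.456 km) = 2820 kg/m³.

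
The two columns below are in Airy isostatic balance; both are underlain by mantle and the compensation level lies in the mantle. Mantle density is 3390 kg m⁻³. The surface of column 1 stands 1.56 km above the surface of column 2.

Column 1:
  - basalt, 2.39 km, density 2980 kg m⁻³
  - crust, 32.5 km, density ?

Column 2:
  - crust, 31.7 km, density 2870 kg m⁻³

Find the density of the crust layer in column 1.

Take the compensation level at the base of the deeper column (depth z_c below the surface of column 1) and equate Σ ρ_i t_i down to z_c; mantle fills any gap and the z_c terms cancel.
Column 1: 2.39×2980 + 32.5×ρ + (z_c − 34.89)×3390
Column 2: 1.56×0 + 31.7×2870 + (z_c − 1.56 − 31.7)×3390
The z_c×3390 term appears on both sides and cancels. Collect the known terms of each column as K = Σ(ρt)_known − 3390 × (depth of known layers): K_1 = 7122.2 − 3390×34.89 = −111154.9; K_2 = 90979 − 3390×(1.56 + 31.7) = −21772.4.
Balance: K_1 + 32.5×ρ = K_2, so ρ = (K_2 − K_1)/32.5 = 89382.5/32.5 = 2750 kg m⁻³.

2750 kg m⁻³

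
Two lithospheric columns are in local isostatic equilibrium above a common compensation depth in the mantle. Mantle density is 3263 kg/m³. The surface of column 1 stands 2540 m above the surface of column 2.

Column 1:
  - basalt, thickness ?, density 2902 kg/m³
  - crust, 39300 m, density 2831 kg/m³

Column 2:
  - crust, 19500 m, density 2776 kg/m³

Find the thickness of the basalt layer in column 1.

Take the compensation level at the base of the deeper column (depth z_c below the surface of column 1) and equate Σ ρ_i t_i down to z_c; mantle fills any gap and the z_c terms cancel.
Column 1: x×2902 + 39300×2831 + (z_c − 39300 − x)×3263
Column 2: 2540×0 + 19500×2776 + (z_c − 2540 − 19500)×3263
The z_c×3263 term appears on both sides and cancels. Collect the known terms of each column as K = Σ(ρt)_known − 3263 × (depth of known layers): K_1 = 111258300 − 3263×39300 = −16977600; K_2 = 54132000 − 3263×(2540 + 19500) = −17784520.
Balance: K_1 − x×(3263 − 2902) = K_2, so x = (K_1 − K_2)/(3263 − 2902) = 806920/361 = 2240 m.

2240 m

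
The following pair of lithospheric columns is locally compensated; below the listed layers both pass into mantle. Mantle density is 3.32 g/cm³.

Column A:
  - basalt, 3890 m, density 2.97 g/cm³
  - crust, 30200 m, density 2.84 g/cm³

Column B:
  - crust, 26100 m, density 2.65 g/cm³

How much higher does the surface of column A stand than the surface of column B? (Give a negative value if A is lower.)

For any compensation level in the mantle, the mantle terms cancel and isostasy reduces to e = (Σt_A − Σt_B) − (Σ(ρt)_A − Σ(ρt)_B) / ρ_m.
Σt_A = 34090 m; Σt_B = 26100 m; Σ(ρt)_A = 97321.3; Σ(ρt)_B = 69165 (in m·g/cm³).
e = (34090 − 26100) − (97321.3 − 69165) / 3.32 = −491 m.

−491 m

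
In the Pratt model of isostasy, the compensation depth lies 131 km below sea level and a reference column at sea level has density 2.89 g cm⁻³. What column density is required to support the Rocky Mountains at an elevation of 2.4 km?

Pratt balance: ρ_ref D = ρ (D + h).
ρ = ρ_ref D/(D + h) = 2.89 × 131 km/(131 km + 2.4 km) = 2.84 g cm⁻³.

2.84 g cm⁻³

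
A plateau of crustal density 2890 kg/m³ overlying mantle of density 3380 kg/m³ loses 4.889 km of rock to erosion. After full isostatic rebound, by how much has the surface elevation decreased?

0.709 km

Rebound u = e ρ_c/ρ_m = 4.889 km × 2890/3380 = 4.18 km.
Net surface drop = e − u = 4.889 km − 4.18 km = e (ρ_m − ρ_c)/ρ_m = 0.709 km.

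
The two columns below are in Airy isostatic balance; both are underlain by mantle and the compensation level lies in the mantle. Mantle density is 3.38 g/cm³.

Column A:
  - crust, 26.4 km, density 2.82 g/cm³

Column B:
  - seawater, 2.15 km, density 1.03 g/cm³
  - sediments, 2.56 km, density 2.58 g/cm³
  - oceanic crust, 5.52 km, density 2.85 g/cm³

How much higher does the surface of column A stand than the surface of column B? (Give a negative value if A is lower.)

1.41 km

For any compensation level in the mantle, the mantle terms cancel and isostasy reduces to e = (Σt_A − Σt_B) − (Σ(ρt)_A − Σ(ρt)_B) / ρ_m.
Σt_A = 26.4 km; Σt_B = 10.23 km; Σ(ρt)_A = 74.448; Σ(ρt)_B = 24.5513 (in km·g/cm³).
e = (26.4 − 10.23) − (74.448 − 24.5513) / 3.38 = 1.41 km.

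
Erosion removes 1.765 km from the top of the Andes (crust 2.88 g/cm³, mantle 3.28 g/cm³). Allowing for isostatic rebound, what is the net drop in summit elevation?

Rebound u = e ρ_c/ρ_m = 1.765 km × 2.88/3.28 = 1.55 km.
Net surface drop = e − u = 1.765 km − 1.55 km = e (ρ_m − ρ_c)/ρ_m = 0.215 km.

0.215 km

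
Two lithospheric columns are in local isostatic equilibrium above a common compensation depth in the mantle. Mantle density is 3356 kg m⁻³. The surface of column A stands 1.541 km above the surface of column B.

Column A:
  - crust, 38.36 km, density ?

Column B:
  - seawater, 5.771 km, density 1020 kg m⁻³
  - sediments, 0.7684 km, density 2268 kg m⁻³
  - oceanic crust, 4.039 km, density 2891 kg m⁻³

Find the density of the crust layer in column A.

2800 kg m⁻³

Take the compensation level at the base of the deeper column (depth z_c below the surface of column A) and equate Σ ρ_i t_i down to z_c; mantle fills any gap and the z_c terms cancel.
Column A: 38.36×ρ + (z_c − 38.36)×3356
Column B: 1.541×0 + 5.771×1020 + 0.7684×2268 + 4.039×2891 + (z_c − 1.541 − 10.5784)×3356
The z_c×3356 term appears on both sides and cancels. Collect the known terms of each column as K = Σ(ρt)_known − 3356 × (depth of known layers): K_A = 0 − 3356×38.36 = −128736.16; K_B = 19305.9002 − 3356×(1.541 + 10.5784) = −21366.8062.
Balance: K_A + 38.36×ρ = K_B, so ρ = (K_B − K_A)/38.36 = 107369/38.36 = 2800 kg m⁻³.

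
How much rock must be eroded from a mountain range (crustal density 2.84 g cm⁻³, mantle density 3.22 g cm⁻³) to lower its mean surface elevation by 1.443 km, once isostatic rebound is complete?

12.2 km

Net drop Δ = e − u = e − e ρ_c/ρ_m = e (ρ_m − ρ_c)/ρ_m.
e = Δ ρ_m/(ρ_m − ρ_c) = 1.443 km × 3.22/0.38 = 12.2 km.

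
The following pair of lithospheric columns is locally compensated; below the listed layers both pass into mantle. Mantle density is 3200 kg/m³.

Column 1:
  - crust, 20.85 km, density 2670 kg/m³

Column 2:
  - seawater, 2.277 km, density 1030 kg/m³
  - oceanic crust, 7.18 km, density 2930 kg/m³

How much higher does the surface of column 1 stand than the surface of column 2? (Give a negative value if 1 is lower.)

For any compensation level in the mantle, the mantle terms cancel and isostasy reduces to e = (Σt_1 − Σt_2) − (Σ(ρt)_1 − Σ(ρt)_2) / ρ_m.
Σt_1 = 20.85 km; Σt_2 = 9.457 km; Σ(ρt)_1 = 55669.5; Σ(ρt)_2 = 23382.71 (in km·kg/m³).
e = (20.85 − 9.457) − (55669.5 − 23382.71) / 3200 = 1.3 km.

1.3 km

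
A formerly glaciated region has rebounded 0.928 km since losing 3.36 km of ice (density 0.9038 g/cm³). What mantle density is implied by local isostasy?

ρ_m = ρ_ice t / u = 0.9038 × 3.36 km/0.928 km = 3.27 g/cm³.

3.27 g/cm³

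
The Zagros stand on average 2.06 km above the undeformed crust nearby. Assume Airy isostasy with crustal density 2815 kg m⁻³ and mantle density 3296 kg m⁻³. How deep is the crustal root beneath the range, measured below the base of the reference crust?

Balancing pressure at the compensation depth: the weight of the topography is balanced by the buoyancy of the root, ρ_c h = (ρ_m − ρ_c) r.
r = h · ρ_c / (ρ_m − ρ_c) = 2.06 km × 2815 / (3296 − 2815) = 12.1 km.

12.1 km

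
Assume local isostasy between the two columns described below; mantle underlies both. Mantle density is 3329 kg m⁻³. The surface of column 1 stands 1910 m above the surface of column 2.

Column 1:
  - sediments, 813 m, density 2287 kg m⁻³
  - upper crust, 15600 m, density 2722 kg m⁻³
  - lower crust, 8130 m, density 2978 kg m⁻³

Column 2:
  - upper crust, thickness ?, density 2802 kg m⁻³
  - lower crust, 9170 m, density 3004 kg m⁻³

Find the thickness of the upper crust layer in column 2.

Take the compensation level at the base of the deeper column (depth z_c below the surface of column 1) and equate Σ ρ_i t_i down to z_c; mantle fills any gap and the z_c terms cancel.
Column 1: 813×2287 + 15600×2722 + 8130×2978 + (z_c − 24543)×3329
Column 2: 1910×0 + x×2802 + 9170×3004 + (z_c − 1910 − 9170 − x)×3329
The z_c×3329 term appears on both sides and cancels. Collect the known terms of each column as K = Σ(ρt)_known − 3329 × (depth of known layers): K_1 = 68533671 − 3329×24543 = −13169976; K_2 = 27546680 − 3329×(1910 + 9170) = −9338640.
Balance: K_1 = K_2 − x×(3329 − 2802), so x = (K_2 − K_1)/(3329 − 2802) = 3831340/527 = 7270 m.

7270 m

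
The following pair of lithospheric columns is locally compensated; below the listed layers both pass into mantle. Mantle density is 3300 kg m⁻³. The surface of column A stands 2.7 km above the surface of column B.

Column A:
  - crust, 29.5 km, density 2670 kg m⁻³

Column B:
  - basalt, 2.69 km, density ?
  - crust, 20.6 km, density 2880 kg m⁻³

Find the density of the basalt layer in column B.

Take the compensation level at the base of the deeper column (depth z_c below the surface of column A) and equate Σ ρ_i t_i down to z_c; mantle fills any gap and the z_c terms cancel.
Column A: 29.5×2670 + (z_c − 29.5)×3300
Column B: 2.7×0 + 2.69×ρ + 20.6×2880 + (z_c − 2.7 − 23.29)×3300
The z_c×3300 term appears on both sides and cancels. Collect the known terms of each column as K = Σ(ρt)_known − 3300 × (depth of known layers): K_A = 78765 − 3300×29.5 = −18585; K_B = 59328 − 3300×(2.7 + 23.29) = −26439.
Balance: K_A = K_B + 2.69×ρ, so ρ = (K_A − K_B)/2.69 = 7854/2.69 = 2920 kg m⁻³.

2920 kg m⁻³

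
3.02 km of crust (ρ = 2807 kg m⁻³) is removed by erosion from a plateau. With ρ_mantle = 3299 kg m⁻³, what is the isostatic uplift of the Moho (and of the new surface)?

Unloading: uplift u = e ρ_c/ρ_m = 3.02 km × 2807/3299 = 2.57 km.

2.57 km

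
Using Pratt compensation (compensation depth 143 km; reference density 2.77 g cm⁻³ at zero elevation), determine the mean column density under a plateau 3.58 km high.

2.7 g cm⁻³

Pratt balance: ρ_ref D = ρ (D + h).
ρ = ρ_ref D/(D + h) = 2.77 × 143 km/(143 km + 3.58 km) = 2.7 g cm⁻³.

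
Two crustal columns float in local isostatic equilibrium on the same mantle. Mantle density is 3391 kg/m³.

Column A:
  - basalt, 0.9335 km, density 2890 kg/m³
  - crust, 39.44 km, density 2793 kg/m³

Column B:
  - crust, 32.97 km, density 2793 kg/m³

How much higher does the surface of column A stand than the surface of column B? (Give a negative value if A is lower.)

For any compensation level in the mantle, the mantle terms cancel and isostasy reduces to e = (Σt_A − Σt_B) − (Σ(ρt)_A − Σ(ρt)_B) / ρ_m.
Σt_A = 40.3735 km; Σt_B = 32.97 km; Σ(ρt)_A = 112853.735; Σ(ρt)_B = 92085.21 (in km·kg/m³).
e = (40.3735 − 32.97) − (112853.735 − 92085.21) / 3391 = 1.28 km.

1.28 km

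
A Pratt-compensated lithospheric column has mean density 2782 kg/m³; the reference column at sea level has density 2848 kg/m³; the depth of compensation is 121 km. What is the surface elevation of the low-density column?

ρ_ref D = ρ (D + h) → h = D (ρ_ref − ρ)/ρ.
h = 121 km × (2848 − 2782)/2782 = 2.87 km.

2.87 km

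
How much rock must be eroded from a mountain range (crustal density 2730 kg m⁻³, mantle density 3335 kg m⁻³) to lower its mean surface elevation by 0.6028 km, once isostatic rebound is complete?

3.32 km

Net drop Δ = e − u = e − e ρ_c/ρ_m = e (ρ_m − ρ_c)/ρ_m.
e = Δ ρ_m/(ρ_m − ρ_c) = 0.6028 km × 3335/605 = 3.32 km.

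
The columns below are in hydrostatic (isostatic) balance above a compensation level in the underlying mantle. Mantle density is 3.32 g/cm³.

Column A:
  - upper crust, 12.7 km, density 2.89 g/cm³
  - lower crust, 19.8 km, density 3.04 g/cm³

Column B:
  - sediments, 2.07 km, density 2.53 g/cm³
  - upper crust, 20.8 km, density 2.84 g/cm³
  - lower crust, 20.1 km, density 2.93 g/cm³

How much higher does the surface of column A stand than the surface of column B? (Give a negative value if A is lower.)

For any compensation level in the mantle, the mantle terms cancel and isostasy reduces to e = (Σt_A − Σt_B) − (Σ(ρt)_A − Σ(ρt)_B) / ρ_m.
Σt_A = 32.5 km; Σt_B = 42.97 km; Σ(ρt)_A = 96.895; Σ(ρt)_B = 123.2021 (in km·g/cm³).
e = (32.5 − 42.97) − (96.895 − 123.2021) / 3.32 = −2.55 km.

−2.55 km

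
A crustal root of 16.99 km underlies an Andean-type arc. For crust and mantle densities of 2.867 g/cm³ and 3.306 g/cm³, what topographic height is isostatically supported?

2.6 km

In Airy isostatic equilibrium: ρ_c h = (ρ_m − ρ_c) r.
h = r (ρ_m − ρ_c) / ρ_c = 16.99 km × (3.306 − 2.867) / 2.867 = 2.6 km.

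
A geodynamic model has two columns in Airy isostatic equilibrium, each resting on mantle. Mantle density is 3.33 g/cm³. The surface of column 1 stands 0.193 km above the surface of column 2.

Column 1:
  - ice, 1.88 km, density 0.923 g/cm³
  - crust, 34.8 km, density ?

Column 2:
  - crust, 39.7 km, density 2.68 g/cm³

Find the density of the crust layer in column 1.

2.7 g/cm³

Take the compensation level at the base of the deeper column (depth z_c below the surface of column 1) and equate Σ ρ_i t_i down to z_c; mantle fills any gap and the z_c terms cancel.
Column 1: 1.88×0.923 + 34.8×ρ + (z_c − 36.68)×3.33
Column 2: 0.193×0 + 39.7×2.68 + (z_c − 0.193 − 39.7)×3.33
The z_c×3.33 term appears on both sides and cancels. Collect the known terms of each column as K = Σ(ρt)_known − 3.33 × (depth of known layers): K_1 = 1.73524 − 3.33×36.68 = −120.40916; K_2 = 106.396 − 3.33×(0.193 + 39.7) = −26.44769.
Balance: K_1 + 34.8×ρ = K_2, so ρ = (K_2 − K_1)/34.8 = 93.9615/34.8 = 2.7 g/cm³.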